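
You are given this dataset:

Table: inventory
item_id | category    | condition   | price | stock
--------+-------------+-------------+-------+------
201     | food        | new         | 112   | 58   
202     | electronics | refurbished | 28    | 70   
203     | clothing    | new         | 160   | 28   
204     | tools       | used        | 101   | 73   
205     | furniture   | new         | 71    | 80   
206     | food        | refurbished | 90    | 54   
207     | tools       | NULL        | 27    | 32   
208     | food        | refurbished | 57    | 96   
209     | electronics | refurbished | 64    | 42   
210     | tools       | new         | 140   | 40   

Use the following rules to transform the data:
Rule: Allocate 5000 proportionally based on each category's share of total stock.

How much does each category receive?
clothing: 244.33, electronics: 977.31, food: 1815.01, furniture: 698.08, tools: 1265.27

Step 1: Calculate total stock = 573
Step 2: Calculate each category's proportion:
  clothing: 28/573 = 4.89% → 244.33
  electronics: 112/573 = 19.55% → 977.31
  food: 208/573 = 36.30% → 1815.01
  furniture: 80/573 = 13.96% → 698.08
  tools: 145/573 = 25.31% → 1265.27
Step 3: Verify: sum of allocations ≈ 5000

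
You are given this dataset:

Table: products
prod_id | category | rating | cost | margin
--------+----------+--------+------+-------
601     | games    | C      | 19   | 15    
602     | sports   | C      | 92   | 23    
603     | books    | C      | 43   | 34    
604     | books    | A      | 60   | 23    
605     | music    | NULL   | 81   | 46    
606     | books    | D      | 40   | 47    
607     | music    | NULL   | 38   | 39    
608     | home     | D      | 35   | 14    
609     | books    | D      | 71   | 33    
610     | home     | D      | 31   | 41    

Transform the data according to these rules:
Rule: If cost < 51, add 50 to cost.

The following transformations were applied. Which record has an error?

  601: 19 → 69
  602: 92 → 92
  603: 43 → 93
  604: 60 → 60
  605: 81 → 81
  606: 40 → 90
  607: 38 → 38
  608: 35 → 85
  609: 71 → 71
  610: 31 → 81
Record 607 has an error. The correct transformed value should be 88, not 38.

Step 1: Check each record against the rule
Step 2: Record 607 has cost = 38
Step 3: Since 38 < 51, the bonus should have been applied
Step 4: Correct value = 88, but claimed value = 38
Conclusion: Record 607 has the error.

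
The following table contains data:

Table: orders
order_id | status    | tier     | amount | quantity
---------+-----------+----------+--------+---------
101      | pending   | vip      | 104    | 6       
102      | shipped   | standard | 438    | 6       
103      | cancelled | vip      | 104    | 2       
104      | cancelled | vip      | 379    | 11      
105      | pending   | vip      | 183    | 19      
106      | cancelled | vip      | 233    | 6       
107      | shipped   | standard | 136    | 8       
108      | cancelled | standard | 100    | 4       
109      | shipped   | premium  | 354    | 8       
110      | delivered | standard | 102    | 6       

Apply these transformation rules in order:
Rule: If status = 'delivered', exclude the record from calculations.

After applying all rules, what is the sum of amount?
2031

Step 1: Identify records where status = 'delivered'
Step 2: The excluded records sum to 102
Step 3: Original total amount = 2133
Step 4: Remaining total = 2133 - 102 = 2031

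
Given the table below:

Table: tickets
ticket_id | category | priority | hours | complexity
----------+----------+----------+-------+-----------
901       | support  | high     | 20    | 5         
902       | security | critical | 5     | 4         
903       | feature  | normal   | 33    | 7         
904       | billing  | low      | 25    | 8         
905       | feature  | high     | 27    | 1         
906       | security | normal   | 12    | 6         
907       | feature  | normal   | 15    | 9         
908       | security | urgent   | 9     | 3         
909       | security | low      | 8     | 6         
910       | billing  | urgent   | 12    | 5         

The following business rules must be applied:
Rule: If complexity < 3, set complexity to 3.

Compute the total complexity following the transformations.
56

Step 1: 1 records have complexity < 3
Step 2: These records originally summed to 1
Step 3: After setting to minimum: 1 × 3 = 3
Step 4: Unaffected records sum: 53
Step 5: Final sum = 3 + 53 = 56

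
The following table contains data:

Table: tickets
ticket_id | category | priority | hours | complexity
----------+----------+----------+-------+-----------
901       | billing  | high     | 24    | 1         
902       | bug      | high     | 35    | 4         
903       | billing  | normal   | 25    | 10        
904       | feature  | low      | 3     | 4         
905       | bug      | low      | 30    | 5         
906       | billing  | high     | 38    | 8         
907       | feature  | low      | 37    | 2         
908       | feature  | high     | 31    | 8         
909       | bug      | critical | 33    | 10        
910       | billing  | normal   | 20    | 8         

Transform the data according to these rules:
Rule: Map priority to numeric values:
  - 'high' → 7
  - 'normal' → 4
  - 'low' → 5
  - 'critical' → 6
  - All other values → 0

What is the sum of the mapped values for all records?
57

Step 1: Apply mapping to each record
Step 2: Count by status:
  'high': 4 records × 7 = 28
  'normal': 2 records × 4 = 8
  'low': 3 records × 5 = 15
  'critical': 1 records × 6 = 6
Step 3: Sum all mapped values = 57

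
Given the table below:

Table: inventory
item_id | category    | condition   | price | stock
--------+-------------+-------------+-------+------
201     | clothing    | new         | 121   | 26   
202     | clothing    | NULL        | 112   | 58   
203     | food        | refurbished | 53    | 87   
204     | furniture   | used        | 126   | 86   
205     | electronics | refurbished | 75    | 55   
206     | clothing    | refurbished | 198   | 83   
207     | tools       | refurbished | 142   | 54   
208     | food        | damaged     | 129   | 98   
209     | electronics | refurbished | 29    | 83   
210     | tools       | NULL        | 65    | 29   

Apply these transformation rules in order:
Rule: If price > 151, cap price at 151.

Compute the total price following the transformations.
1003

Step 1: 1 records have price > 151
Step 2: These records originally summed to 198
Step 3: After capping: 1 × 151 = 151
Step 4: Unaffected records sum: 852
Step 5: Final sum = 151 + 852 = 1003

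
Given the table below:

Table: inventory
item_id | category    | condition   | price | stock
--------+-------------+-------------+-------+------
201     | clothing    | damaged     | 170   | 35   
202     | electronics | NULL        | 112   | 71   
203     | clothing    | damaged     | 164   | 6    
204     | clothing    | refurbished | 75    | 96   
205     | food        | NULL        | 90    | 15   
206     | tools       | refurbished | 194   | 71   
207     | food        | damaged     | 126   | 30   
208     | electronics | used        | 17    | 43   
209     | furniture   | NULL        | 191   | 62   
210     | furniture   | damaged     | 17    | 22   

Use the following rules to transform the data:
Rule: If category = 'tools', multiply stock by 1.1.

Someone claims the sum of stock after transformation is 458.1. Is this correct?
Yes, the result is correct.

Step 1: Calculate the correct sum after transformation
Step 2: Apply multiplier 1.1 to records where category = 'tools'
Step 3: Correct result = 458.1
Step 4: Claimed result = 458.1
Step 5: 458.1 = 458.1 ✓
Conclusion: The claimed result is correct.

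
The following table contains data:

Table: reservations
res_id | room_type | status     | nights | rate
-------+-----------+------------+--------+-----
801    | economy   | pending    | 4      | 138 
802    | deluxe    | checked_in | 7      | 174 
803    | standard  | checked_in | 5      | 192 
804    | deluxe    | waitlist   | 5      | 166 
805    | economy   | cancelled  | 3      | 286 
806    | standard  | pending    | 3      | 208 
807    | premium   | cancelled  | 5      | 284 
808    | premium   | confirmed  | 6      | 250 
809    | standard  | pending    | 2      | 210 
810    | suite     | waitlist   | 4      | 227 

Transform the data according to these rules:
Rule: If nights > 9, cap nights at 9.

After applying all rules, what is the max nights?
7

Step 1: Original maximum nights = 7
Step 2: Check cap of 9 against maximum
Step 3: No records exceed the cap (max 7 <= cap 9), so no capping applies
Step 4: Maximum after transformation = 7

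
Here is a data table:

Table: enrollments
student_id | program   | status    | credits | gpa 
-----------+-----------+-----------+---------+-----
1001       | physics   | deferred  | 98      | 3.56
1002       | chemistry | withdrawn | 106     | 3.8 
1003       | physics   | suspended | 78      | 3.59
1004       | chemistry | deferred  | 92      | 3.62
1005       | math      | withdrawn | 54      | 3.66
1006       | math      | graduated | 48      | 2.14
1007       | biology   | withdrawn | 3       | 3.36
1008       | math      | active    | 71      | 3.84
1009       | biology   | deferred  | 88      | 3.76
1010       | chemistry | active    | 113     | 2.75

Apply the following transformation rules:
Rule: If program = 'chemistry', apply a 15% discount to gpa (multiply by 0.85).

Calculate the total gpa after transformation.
32.55

Step 1: Records with program = 'chemistry' have total gpa = 10.17
Step 2: Apply multiplier: 10.17 × 0.85 = 8.64
Step 3: Other records total: 23.91
Step 4: Final sum = 8.64 + 23.91 = 32.55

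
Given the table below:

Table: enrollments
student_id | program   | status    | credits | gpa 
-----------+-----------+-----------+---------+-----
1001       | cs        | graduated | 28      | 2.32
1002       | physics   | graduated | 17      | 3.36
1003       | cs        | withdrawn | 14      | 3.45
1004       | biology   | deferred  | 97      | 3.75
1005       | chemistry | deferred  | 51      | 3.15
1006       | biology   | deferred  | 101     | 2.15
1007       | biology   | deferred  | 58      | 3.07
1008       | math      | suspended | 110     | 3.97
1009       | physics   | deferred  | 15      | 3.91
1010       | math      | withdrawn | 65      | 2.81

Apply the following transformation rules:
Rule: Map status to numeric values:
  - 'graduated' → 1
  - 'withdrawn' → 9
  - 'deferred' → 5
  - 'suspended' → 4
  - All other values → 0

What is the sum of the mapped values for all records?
49

Step 1: Apply mapping to each record
Step 2: Count by status:
  'graduated': 2 records × 1 = 2
  'withdrawn': 2 records × 9 = 18
  'deferred': 5 records × 5 = 25
  'suspended': 1 records × 4 = 4
Step 3: Sum all mapped values = 49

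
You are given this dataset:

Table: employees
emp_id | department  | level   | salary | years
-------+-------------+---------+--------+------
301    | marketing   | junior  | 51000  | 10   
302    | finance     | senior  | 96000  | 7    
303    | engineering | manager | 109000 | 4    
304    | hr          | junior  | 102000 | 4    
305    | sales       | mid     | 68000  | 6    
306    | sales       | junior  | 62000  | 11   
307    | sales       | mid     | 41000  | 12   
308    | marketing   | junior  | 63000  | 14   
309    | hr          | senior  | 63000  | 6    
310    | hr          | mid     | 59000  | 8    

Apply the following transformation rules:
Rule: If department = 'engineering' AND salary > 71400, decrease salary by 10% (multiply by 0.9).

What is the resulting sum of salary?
703100.0

Step 1: Find records where department = 'engineering' AND salary > 71400
Step 2: 1 records match, summing to 109000
Step 3: After multiplier: 109000 × 0.9 = 98100.0
Step 4: Unaffected records sum: 605000
Step 5: Final sum = 98100.0 + 605000 = 703100.0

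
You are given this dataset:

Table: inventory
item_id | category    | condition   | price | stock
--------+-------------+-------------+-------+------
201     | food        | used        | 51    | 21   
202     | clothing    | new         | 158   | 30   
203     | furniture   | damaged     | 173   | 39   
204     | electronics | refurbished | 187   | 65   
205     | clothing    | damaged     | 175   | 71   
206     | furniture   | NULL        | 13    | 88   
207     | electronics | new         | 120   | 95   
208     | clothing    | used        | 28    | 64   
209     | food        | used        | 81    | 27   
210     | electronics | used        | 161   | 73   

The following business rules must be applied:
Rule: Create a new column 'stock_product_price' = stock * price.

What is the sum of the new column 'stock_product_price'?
65414

Step 1: For each record, compute stock * price
Example calculations:
  21 * 51 = 1071
  30 * 158 = 4740
  39 * 173 = 6747
  ...
Step 2: Sum all derived values
Step 3: Total = 65414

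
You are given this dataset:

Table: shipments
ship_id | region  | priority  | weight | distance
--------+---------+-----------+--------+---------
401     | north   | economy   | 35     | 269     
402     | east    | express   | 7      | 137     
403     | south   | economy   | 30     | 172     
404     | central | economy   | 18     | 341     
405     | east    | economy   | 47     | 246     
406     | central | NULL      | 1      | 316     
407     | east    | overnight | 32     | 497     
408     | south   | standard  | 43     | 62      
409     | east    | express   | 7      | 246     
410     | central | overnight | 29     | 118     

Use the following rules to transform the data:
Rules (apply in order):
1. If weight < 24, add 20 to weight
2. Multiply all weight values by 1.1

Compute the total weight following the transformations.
361.9

Step 1: Apply Rule 1 - Add 20 to records with weight < 24
  - 4 records affected: 33 + (4 × 20) = 113
  - Unaffected records: 216
  - Sum after Rule 1: 329
Step 2: Apply Rule 2 - Multiply all by 1.1
  - 329 × 1.1 = 361.9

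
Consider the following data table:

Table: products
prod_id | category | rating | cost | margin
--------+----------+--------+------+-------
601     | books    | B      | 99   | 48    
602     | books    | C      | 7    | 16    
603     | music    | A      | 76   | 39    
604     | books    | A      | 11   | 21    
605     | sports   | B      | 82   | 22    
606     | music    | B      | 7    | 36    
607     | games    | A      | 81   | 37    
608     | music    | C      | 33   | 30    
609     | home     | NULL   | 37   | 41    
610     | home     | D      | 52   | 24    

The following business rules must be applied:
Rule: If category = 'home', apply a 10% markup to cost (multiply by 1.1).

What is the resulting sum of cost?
493.9

Step 1: Records with category = 'home' have total cost = 89
Step 2: Apply multiplier: 89 × 1.1 = 97.9
Step 3: Other records total: 396
Step 4: Final sum = 97.9 + 396 = 493.9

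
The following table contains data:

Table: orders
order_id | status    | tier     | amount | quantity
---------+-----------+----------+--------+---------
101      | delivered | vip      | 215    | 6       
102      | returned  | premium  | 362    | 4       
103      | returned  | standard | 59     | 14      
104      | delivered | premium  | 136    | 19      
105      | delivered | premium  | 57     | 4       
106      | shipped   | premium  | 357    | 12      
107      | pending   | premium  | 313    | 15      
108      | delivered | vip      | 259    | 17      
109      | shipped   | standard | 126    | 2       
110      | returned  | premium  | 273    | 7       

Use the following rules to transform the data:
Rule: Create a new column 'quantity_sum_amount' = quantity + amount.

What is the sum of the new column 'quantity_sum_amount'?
2257

Step 1: For each record, compute quantity + amount
Example calculations:
  6 + 215 = 221
  4 + 362 = 366
  14 + 59 = 73
  ...
Step 2: Sum all derived values
Step 3: Total = 2257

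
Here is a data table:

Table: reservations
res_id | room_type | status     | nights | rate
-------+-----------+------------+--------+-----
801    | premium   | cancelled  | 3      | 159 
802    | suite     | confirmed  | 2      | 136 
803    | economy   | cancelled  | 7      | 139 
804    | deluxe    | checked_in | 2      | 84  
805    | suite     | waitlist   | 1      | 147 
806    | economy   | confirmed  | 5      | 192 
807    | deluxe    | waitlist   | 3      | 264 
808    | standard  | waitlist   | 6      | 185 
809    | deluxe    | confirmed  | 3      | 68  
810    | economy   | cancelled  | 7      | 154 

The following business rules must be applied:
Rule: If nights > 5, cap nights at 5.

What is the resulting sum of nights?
34

Step 1: 3 records have nights > 5
Step 2: These records originally summed to 20
Step 3: After capping: 3 × 5 = 15
Step 4: Unaffected records sum: 19
Step 5: Final sum = 15 + 19 = 34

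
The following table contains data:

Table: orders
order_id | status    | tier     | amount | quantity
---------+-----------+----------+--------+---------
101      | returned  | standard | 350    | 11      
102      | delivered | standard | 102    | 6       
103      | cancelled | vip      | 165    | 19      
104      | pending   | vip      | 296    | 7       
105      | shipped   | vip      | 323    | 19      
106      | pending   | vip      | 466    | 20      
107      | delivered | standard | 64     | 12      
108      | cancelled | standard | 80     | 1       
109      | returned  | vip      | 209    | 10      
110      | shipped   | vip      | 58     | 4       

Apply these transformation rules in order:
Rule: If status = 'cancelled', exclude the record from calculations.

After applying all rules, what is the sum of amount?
1868

Step 1: Identify records where status = 'cancelled'
Step 2: The excluded records sum to 245
Step 3: Original total amount = 2113
Step 4: Remaining total = 2113 - 245 = 1868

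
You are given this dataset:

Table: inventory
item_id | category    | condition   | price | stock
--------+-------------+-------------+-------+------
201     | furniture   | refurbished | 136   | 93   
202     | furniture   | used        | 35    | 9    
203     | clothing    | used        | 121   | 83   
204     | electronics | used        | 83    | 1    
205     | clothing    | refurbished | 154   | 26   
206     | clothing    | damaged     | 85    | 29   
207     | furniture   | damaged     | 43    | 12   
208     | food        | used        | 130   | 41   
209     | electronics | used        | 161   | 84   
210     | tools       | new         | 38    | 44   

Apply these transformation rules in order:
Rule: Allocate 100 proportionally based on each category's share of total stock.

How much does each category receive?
clothing: 32.7, electronics: 20.14, food: 9.72, furniture: 27.01, tools: 10.43

Step 1: Calculate total stock = 422
Step 2: Calculate each category's proportion:
  clothing: 138/422 = 32.70% → 32.7
  electronics: 85/422 = 20.14% → 20.14
  food: 41/422 = 9.72% → 9.72
  furniture: 114/422 = 27.01% → 27.01
  tools: 44/422 = 10.43% → 10.43
Step 3: Verify: sum of allocations ≈ 100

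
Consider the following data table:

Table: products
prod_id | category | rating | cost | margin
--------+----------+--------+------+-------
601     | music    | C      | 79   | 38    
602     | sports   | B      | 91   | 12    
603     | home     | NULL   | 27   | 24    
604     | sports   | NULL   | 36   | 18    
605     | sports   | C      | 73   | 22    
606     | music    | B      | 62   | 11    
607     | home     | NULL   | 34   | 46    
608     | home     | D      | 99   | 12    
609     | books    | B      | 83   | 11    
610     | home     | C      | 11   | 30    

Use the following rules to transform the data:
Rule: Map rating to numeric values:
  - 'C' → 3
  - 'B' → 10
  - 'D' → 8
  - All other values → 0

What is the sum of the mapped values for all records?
47

Step 1: Apply mapping to each record
Step 2: Count by status:
  'C': 3 records × 3 = 9
  'B': 3 records × 10 = 30
  'D': 1 records × 8 = 8
Step 3: Sum all mapped values = 47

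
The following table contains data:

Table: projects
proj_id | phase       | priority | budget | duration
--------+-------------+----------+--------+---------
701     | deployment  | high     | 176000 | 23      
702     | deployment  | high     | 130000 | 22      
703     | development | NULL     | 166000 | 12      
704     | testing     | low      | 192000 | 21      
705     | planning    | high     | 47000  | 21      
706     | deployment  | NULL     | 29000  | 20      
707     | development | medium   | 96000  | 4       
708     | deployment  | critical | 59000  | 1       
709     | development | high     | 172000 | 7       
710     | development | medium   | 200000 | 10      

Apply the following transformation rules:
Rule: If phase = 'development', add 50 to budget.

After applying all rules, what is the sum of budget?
1267200

Step 1: Count records where phase = 'development': 4
Step 2: Total bonus added: 4 × 50 = 200
Step 3: Original sum of budget: 1267000
Step 4: Final sum = 1267000 + 200 = 1267200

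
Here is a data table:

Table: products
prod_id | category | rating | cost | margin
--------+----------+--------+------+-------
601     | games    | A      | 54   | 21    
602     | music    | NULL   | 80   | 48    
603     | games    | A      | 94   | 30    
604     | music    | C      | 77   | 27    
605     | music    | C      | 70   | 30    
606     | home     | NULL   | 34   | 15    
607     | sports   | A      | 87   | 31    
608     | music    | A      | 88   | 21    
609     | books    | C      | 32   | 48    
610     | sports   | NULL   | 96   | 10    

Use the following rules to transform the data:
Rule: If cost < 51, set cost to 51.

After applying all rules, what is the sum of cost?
748

Step 1: 2 records have cost < 51
Step 2: These records originally summed to 66
Step 3: After setting to minimum: 2 × 51 = 102
Step 4: Unaffected records sum: 646
Step 5: Final sum = 102 + 646 = 748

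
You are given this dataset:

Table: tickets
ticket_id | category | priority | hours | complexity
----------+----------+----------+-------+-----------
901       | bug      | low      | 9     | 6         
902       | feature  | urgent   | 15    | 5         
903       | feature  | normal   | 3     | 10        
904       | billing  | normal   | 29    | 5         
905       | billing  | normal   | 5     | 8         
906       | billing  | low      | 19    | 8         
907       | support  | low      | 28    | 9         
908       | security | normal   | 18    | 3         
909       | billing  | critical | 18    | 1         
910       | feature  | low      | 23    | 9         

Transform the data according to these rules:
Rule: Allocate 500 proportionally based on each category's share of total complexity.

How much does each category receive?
billing: 171.88, bug: 46.88, feature: 187.5, security: 23.44, support: 70.31

Step 1: Calculate total complexity = 64
Step 2: Calculate each category's proportion:
  billing: 22/64 = 34.38% → 171.88
  bug: 6/64 = 9.38% → 46.88
  feature: 24/64 = 37.50% → 187.5
  security: 3/64 = 4.69% → 23.44
  support: 9/64 = 14.06% → 70.31
Step 3: Verify: sum of allocations ≈ 500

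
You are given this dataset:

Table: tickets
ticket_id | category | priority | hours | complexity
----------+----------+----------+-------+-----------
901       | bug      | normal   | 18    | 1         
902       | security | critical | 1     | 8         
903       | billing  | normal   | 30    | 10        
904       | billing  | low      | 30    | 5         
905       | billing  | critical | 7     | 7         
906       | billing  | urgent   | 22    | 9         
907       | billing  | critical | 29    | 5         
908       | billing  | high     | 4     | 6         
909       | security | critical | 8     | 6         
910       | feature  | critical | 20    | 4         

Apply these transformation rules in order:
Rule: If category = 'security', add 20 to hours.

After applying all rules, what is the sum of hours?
209

Step 1: Count records where category = 'security': 2
Step 2: Total bonus added: 2 × 20 = 40
Step 3: Original sum of hours: 169
Step 4: Final sum = 169 + 40 = 209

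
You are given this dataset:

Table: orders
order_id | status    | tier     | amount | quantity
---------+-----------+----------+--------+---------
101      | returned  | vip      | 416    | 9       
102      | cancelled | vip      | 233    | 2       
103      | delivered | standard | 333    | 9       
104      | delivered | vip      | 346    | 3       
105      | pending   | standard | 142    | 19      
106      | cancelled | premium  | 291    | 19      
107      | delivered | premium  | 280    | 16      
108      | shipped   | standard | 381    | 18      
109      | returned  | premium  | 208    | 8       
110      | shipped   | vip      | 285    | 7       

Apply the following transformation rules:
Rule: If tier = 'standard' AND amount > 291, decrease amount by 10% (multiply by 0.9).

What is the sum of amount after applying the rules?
2843.6

Step 1: Find records where tier = 'standard' AND amount > 291
Step 2: 2 records match, summing to 714
Step 3: After multiplier: 714 × 0.9 = 642.6
Step 4: Unaffected records sum: 2201
Step 5: Final sum = 642.6 + 2201 = 2843.6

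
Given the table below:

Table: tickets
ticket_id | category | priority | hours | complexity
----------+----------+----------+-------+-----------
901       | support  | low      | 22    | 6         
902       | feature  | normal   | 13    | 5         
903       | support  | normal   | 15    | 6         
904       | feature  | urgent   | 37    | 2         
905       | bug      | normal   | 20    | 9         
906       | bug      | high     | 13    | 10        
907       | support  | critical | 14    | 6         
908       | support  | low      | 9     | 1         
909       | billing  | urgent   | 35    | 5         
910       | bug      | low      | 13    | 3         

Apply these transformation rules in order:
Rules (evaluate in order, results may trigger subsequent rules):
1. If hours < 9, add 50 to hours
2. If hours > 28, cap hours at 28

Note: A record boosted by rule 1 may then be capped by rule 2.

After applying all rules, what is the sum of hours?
175

Step 1: Apply rule 1 to records with hours < 9
  - 0 records get bonus of 50
  - Of these, 0 records then exceed 28 and get capped
Step 2: Apply rule 2 to records with hours > 28
  - 2 records (original) are capped
Step 3: Calculate final sum = 175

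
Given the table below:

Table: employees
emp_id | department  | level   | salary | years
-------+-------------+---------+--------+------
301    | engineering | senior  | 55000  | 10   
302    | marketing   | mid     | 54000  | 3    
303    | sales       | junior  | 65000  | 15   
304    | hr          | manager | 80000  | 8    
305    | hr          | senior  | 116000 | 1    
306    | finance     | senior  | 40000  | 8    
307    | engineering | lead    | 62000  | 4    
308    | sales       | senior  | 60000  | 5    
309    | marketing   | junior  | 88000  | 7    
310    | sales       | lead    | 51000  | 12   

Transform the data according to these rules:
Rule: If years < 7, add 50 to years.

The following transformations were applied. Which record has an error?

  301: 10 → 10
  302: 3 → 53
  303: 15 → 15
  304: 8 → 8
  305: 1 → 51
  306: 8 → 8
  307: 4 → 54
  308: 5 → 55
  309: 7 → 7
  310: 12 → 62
Record 310 has an error. The correct transformed value should be 12, not 62.

Step 1: Check each record against the rule
Step 2: Record 310 has years = 12
Step 3: Since 12 >= 7, the bonus should not have been applied
Step 4: Correct value = 12, but claimed value = 62
Conclusion: Record 310 has the error.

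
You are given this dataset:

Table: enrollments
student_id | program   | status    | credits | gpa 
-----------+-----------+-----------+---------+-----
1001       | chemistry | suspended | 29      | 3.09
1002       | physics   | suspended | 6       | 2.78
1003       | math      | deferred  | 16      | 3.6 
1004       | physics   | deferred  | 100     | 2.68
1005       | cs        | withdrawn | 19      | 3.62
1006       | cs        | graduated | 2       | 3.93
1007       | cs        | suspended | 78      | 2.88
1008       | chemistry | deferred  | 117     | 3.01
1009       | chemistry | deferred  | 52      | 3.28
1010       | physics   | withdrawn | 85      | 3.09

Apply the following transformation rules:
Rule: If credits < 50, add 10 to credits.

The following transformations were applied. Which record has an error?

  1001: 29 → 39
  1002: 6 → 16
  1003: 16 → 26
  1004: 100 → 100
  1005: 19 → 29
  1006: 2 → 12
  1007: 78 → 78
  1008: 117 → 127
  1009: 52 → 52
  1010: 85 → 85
Record 1008 has an error. The correct transformed value should be 117, not 127.

Step 1: Check each record against the rule
Step 2: Record 1008 has credits = 117
Step 3: Since 117 >= 50, the bonus should not have been applied
Step 4: Correct value = 117, but claimed value = 127
Conclusion: Record 1008 has the error.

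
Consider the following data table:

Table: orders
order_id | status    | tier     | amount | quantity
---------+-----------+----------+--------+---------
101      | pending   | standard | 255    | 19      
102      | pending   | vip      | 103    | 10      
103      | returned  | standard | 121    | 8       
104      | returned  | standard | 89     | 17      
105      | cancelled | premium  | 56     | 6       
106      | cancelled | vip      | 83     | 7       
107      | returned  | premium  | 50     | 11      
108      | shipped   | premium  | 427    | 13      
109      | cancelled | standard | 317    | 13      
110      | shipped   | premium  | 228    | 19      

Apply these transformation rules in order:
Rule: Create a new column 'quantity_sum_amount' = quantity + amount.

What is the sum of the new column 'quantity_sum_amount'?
1852

Step 1: For each record, compute quantity + amount
Example calculations:
  19 + 255 = 274
  10 + 103 = 113
  8 + 121 = 129
  ...
Step 2: Sum all derived values
Step 3: Total = 1852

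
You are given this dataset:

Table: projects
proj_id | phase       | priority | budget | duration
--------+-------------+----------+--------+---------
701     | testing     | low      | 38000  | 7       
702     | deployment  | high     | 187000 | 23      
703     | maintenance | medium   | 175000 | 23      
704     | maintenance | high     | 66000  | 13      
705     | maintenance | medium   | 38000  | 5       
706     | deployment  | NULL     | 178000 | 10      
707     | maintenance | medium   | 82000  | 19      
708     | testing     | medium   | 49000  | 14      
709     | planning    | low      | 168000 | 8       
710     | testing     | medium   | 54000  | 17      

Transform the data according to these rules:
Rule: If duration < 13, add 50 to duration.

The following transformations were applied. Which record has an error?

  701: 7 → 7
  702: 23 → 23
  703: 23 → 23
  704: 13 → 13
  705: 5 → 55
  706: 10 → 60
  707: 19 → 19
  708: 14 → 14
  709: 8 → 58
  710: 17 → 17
Record 701 has an error. The correct transformed value should be 57, not 7.

Step 1: Check each record against the rule
Step 2: Record 701 has duration = 7
Step 3: Since 7 < 13, the bonus should have been applied
Step 4: Correct value = 57, but claimed value = 7
Conclusion: Record 701 has the error.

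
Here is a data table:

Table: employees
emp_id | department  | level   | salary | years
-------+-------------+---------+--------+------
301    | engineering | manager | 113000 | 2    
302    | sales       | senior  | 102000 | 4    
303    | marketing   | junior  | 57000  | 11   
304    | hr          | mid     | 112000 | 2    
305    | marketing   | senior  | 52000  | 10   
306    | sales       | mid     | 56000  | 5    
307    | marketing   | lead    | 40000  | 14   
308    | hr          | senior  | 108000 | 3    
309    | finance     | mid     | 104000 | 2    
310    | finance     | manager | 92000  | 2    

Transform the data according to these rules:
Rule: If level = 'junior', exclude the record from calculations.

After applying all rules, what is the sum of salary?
779000

Step 1: Identify records where level = 'junior'
Step 2: The excluded records sum to 57000
Step 3: Original total salary = 836000
Step 4: Remaining total = 836000 - 57000 = 779000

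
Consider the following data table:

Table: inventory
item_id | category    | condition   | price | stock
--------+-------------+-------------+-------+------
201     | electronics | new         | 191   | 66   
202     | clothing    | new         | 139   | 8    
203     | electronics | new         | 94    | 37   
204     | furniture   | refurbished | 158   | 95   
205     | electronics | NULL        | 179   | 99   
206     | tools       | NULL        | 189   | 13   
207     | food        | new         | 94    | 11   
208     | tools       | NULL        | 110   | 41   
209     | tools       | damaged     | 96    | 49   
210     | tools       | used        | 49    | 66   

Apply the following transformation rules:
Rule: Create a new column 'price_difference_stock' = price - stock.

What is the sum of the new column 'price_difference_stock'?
814

Step 1: For each record, compute price - stock
Example calculations:
  191 - 66 = 125
  139 - 8 = 131
  94 - 37 = 57
  ...
Step 2: Sum all derived values
Step 3: Total = 814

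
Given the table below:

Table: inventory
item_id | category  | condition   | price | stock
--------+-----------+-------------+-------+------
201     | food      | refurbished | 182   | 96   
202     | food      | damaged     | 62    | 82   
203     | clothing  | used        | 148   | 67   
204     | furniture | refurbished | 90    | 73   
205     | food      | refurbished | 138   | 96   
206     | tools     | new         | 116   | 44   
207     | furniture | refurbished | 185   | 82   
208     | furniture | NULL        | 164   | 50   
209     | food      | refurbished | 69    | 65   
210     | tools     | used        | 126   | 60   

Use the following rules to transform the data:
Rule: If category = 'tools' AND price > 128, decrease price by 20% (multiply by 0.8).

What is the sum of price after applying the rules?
1280

Step 1: Find records where category = 'tools' AND price > 128
Step 2: 0 records match, summing to 0
Step 3: After multiplier: 0 × 0.8 = 0.0
Step 4: Unaffected records sum: 1280
Step 5: Final sum = 0.0 + 1280 = 1280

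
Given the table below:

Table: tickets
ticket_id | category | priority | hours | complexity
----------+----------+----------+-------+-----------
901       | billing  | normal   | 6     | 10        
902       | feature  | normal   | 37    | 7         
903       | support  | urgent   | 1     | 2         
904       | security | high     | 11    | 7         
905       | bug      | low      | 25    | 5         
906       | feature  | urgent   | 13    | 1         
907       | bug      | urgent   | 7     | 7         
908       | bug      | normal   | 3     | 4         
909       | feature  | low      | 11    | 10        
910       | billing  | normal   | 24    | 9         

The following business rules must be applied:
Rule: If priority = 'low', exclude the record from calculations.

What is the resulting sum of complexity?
47

Step 1: Identify records where priority = 'low'
Step 2: The excluded records sum to 15
Step 3: Original total complexity = 62
Step 4: Remaining total = 62 - 15 = 47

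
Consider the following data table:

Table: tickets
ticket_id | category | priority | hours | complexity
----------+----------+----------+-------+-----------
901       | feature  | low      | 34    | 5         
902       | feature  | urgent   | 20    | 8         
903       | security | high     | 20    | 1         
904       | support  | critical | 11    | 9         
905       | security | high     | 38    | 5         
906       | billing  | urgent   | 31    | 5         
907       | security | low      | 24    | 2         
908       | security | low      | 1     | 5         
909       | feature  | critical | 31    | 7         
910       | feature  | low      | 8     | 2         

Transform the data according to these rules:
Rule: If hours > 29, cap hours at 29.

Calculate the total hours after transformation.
200

Step 1: 4 records have hours > 29
Step 2: These records originally summed to 134
Step 3: After capping: 4 × 29 = 116
Step 4: Unaffected records sum: 84
Step 5: Final sum = 116 + 84 = 200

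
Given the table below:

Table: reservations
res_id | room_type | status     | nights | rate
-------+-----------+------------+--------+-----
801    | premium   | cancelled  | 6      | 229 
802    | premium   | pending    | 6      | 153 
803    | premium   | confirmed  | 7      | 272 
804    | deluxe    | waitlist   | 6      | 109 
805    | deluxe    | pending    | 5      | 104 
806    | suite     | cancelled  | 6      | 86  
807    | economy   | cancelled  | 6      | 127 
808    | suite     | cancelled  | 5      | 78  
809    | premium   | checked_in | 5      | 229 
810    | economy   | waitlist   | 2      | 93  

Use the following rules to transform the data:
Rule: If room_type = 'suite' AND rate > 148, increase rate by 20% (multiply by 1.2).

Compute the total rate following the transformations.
1480

Step 1: Find records where room_type = 'suite' AND rate > 148
Step 2: 0 records match, summing to 0
Step 3: After multiplier: 0 × 1.2 = 0.0
Step 4: Unaffected records sum: 1480
Step 5: Final sum = 0.0 + 1480 = 1480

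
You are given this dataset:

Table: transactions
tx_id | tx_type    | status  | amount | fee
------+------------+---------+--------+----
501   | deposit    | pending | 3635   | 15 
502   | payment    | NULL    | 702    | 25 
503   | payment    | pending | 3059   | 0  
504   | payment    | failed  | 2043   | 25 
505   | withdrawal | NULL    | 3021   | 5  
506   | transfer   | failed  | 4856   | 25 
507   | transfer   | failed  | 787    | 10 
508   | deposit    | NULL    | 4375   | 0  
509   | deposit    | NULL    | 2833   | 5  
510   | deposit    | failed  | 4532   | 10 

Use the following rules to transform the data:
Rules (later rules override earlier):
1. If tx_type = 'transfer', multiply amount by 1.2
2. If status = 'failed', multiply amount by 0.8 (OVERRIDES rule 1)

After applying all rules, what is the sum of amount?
27399.4

Step 1: Rule 2 takes priority for records with status = 'failed'
  - 4 records: 12218 × 0.8 = 9774.4
Step 2: Rule 1 applies to remaining records with tx_type = 'transfer'
  - 0 records: 0 × 1.2 = 0.0
Step 3: Other records unchanged: 17625
Step 4: Final sum = 9774.4 + 0.0 + 17625 = 27399.4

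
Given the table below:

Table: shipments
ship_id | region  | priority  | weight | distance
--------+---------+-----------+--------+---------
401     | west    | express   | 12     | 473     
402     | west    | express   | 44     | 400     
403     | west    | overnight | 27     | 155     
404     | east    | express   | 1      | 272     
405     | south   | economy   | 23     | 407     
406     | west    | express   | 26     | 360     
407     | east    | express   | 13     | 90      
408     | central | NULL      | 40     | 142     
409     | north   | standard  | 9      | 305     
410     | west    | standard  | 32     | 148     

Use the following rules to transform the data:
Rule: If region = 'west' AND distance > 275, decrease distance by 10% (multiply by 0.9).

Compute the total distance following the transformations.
2628.7

Step 1: Find records where region = 'west' AND distance > 275
Step 2: 3 records match, summing to 1233
Step 3: After multiplier: 1233 × 0.9 = 1109.7
Step 4: Unaffected records sum: 1519
Step 5: Final sum = 1109.7 + 1519 = 2628.7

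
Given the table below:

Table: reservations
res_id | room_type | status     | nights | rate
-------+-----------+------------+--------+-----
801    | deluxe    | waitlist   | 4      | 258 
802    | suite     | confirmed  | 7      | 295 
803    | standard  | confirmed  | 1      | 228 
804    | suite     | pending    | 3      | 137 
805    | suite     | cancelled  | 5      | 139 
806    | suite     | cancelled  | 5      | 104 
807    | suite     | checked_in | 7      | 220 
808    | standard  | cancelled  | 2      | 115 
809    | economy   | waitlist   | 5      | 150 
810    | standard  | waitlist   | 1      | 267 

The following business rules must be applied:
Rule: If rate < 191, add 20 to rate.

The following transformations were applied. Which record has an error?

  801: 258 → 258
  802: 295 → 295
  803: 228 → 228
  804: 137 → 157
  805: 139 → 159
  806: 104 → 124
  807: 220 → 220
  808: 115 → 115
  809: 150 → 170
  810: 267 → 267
Record 808 has an error. The correct transformed value should be 135, not 115.

Step 1: Check each record against the rule
Step 2: Record 808 has rate = 115
Step 3: Since 115 < 191, the bonus should have been applied
Step 4: Correct value = 135, but claimed value = 115
Conclusion: Record 808 has the error.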